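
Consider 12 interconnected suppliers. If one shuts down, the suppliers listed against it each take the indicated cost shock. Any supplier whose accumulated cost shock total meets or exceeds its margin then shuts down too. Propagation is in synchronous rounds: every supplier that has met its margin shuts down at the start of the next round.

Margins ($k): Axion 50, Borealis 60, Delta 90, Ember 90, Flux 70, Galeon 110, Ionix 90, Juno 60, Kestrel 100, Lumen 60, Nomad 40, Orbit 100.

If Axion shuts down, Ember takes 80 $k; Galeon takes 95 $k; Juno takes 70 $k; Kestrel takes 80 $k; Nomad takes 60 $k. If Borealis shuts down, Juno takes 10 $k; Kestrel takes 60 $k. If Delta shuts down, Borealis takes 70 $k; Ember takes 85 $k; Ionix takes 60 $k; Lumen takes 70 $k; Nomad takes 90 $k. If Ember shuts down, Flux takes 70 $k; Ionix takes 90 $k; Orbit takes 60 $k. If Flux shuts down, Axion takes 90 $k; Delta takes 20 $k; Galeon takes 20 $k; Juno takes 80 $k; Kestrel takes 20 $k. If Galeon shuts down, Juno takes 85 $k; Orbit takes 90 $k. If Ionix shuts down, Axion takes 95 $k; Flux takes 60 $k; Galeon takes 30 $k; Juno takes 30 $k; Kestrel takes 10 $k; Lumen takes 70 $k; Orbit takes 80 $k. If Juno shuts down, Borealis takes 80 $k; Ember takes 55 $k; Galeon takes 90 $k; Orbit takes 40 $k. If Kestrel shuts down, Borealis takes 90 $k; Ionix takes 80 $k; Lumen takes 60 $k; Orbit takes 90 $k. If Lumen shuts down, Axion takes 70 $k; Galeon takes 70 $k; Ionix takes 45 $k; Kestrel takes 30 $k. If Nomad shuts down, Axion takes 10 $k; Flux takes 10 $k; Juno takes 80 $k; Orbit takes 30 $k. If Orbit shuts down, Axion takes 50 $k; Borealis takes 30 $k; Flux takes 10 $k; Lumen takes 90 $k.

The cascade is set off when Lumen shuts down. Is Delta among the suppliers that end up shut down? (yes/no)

Round 1 — Lumen shuts down (initial).
  Axion: +70 → 70 ≥ 50
  Galeon: +70 → 70 < 110
  Ionix: +45 → 45 < 90
  Kestrel: +30 → 30 < 100
Round 2 — Axion shuts down.
  Ember: +80 → 80 < 90
  Galeon: +95 → 165 ≥ 110
  Juno: +70 → 70 ≥ 60
  Kestrel: +80 → 110 ≥ 100
  Nomad: +60 → 60 ≥ 40
Round 3 — Galeon, Juno, Kestrel, Nomad shut down.
  Borealis: +80+90 → 170 ≥ 60
  Ember: +55 → 135 ≥ 90
  Flux: +10 → 10 < 70
  Ionix: +80 → 125 ≥ 90
  Orbit: +90+40+90+30 → 250 ≥ 100
Round 4 — Borealis, Ember, Ionix, Orbit shut down.
  Flux: +70+60+10 → 150 ≥ 70
Round 5 — Flux shuts down.
  Delta: +20 → 20 < 90
No further shutdowns.

no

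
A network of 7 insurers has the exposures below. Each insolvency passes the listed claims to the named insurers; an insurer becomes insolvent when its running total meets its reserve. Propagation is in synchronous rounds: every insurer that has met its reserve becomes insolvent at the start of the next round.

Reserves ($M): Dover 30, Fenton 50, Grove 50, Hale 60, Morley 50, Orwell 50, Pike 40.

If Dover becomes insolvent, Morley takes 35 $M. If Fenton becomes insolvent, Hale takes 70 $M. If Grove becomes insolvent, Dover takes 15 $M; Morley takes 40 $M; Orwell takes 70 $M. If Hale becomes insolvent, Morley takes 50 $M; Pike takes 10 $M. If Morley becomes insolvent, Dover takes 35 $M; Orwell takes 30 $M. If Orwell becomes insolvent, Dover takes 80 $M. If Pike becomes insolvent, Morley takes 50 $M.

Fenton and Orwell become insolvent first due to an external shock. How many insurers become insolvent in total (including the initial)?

5

Round 1 — Fenton, Orwell become insolvent (initial).
  Dover: +80 → 80 ≥ 30
  Hale: +70 → 70 ≥ 60
Round 2 — Dover, Hale become insolvent.
  Morley: +35+50 → 85 ≥ 50
  Pike: +10 → 10 < 40
Round 3 — Morley becomes insolvent.
No further insolvencies.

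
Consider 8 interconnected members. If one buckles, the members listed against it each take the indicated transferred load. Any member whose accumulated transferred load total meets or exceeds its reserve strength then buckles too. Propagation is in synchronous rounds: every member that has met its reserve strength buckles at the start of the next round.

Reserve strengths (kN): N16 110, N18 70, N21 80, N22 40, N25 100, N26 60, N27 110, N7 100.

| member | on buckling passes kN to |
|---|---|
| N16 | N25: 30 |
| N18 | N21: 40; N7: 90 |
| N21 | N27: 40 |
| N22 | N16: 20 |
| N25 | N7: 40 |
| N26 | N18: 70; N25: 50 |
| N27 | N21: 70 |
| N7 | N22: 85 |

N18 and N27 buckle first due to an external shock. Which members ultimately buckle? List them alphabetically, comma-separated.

Round 1 — N18, N27 buckle (initial).
  N21: +40+70 → 110 ≥ 80
  N7: +90 → 90 < 100
Round 2 — N21 buckles.
No further bucklings.

N18, N21, N27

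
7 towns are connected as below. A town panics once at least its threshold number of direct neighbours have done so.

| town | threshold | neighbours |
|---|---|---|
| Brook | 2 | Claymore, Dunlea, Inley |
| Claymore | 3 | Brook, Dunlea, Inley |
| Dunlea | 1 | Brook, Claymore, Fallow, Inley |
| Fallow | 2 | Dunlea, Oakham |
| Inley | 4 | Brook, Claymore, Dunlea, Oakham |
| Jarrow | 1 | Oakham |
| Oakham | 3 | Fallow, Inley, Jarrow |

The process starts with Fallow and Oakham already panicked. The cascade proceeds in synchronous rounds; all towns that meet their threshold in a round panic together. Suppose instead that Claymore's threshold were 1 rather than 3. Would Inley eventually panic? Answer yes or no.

yes

With Claymore's threshold at 1:
Round 1 — Fallow, Oakham panic (initial).
Round 2 — checking thresholds:
  Dunlea: 1 of 4 neighbours ≥ 1, panics.
  Inley: 1 of 4 neighbours < 4, not yet.
  Jarrow: 1 of 1 neighbours ≥ 1, panics.
Round 3 — checking thresholds:
  Brook: 1 of 3 neighbours < 2, not yet.
  Claymore: 1 of 3 neighbours ≥ 1, panics.
  Inley: 2 of 4 neighbours < 4, not yet.
Round 4 — checking thresholds:
  Brook: 2 of 3 neighbours ≥ 2, panics.
  Inley: 3 of 4 neighbours < 4, not yet.
Round 5 — checking thresholds:
  Inley: 4 of 4 neighbours ≥ 4, panics.
Round 6 — no new panics; cascade stops.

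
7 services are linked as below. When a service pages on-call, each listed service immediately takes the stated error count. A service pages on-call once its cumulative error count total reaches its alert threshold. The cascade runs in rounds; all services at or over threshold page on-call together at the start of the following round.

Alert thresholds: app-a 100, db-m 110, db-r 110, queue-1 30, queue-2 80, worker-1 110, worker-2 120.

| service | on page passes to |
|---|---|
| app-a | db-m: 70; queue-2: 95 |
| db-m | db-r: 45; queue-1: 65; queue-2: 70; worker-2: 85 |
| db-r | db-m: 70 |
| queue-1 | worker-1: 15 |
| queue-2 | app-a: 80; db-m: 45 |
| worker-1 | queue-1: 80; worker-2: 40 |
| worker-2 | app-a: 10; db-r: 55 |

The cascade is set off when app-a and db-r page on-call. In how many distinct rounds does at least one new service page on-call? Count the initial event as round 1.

Round 1 — app-a, db-r page on-call (initial).
  db-m: +70+70 → 140 ≥ 110
  queue-2: +95 → 95 ≥ 80
Round 2 — db-m, queue-2 page on-call.
  queue-1: +65 → 65 ≥ 30
  worker-2: +85 → 85 < 120
Round 3 — queue-1 pages on-call.
  worker-1: +15 → 15 < 110
No further pages.

3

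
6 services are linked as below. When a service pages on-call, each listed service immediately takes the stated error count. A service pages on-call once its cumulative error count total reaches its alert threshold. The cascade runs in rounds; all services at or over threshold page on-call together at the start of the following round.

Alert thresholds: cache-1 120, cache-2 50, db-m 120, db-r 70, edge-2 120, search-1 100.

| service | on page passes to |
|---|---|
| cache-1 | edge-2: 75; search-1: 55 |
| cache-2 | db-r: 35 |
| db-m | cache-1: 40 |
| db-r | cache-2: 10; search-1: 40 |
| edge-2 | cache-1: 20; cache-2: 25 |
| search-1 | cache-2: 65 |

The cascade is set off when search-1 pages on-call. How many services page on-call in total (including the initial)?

Round 1 — search-1 pages on-call (initial).
  cache-2: +65 → 65 ≥ 50
Round 2 — cache-2 pages on-call.
  db-r: +35 → 35 < 70
No further pages.

2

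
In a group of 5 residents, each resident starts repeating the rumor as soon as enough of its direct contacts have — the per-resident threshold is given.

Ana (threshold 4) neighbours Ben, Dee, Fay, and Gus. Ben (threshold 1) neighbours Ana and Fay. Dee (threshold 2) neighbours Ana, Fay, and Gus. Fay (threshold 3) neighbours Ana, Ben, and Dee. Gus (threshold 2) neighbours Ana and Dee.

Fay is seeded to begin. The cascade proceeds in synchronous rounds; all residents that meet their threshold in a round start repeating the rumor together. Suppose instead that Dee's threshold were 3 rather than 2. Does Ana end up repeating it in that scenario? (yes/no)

With Dee's threshold at 3:
Round 1 — Fay starts repeating the rumor (initial).
Round 2 — checking thresholds:
  Ana: 1 of 4 neighbours < 4, below threshold.
  Ben: 1 of 2 neighbours ≥ 1, starts repeating the rumor.
  Dee: 1 of 3 neighbours < 3, below threshold.
Round 3 — no new spreads; cascade stops.

no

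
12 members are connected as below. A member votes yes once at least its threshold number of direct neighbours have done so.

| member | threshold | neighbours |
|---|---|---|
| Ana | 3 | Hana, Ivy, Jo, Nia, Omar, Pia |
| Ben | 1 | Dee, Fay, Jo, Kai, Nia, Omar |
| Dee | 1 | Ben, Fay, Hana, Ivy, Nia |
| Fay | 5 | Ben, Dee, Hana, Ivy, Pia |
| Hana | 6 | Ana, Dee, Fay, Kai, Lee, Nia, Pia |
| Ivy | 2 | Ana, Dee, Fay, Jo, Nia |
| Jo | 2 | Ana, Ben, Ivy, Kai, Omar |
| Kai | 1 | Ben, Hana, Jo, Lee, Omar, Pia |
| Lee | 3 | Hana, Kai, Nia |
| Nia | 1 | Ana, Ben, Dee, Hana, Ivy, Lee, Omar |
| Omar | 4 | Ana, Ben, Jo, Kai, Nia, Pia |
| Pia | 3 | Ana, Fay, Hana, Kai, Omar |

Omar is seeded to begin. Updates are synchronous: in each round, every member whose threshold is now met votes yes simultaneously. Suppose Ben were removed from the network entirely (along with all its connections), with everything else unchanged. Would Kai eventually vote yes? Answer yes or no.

yes

With Ben removed:
Round 1 — Omar votes yes (initial).
Round 2 — checking thresholds:
  Ana: 1 of 6 neighbours < 3, not yet.
  Jo: 1 of 4 neighbours < 2, not yet.
  Kai: 1 of 5 neighbours ≥ 1, votes yes.
  Nia: 1 of 6 neighbours ≥ 1, votes yes.
  Pia: 1 of 5 neighbours < 3, not yet.
Round 3 — checking thresholds:
  Ana: 2 of 6 neighbours < 3, not yet.
  Dee: 1 of 4 neighbours ≥ 1, votes yes.
  Hana: 2 of 7 neighbours < 6, not yet.
  Ivy: 1 of 5 neighbours < 2, not yet.
  Jo: 2 of 4 neighbours ≥ 2, votes yes.
  Lee: 2 of 3 neighbours < 3, not yet.
  Pia: 2 of 5 neighbours < 3, not yet.
Round 4 — checking thresholds:
  Ana: 3 of 6 neighbours ≥ 3, votes yes.
  Fay: 1 of 4 neighbours < 5, not yet.
  Hana: 3 of 7 neighbours < 6, not yet.
  Ivy: 3 of 5 neighbours ≥ 2, votes yes.
  Lee: 2 of 3 neighbours < 3, not yet.
  Pia: 2 of 5 neighbours < 3, not yet.
Round 5 — checking thresholds:
  Fay: 2 of 4 neighbours < 5, not yet.
  Hana: 4 of 7 neighbours < 6, not yet.
  Lee: 2 of 3 neighbours < 3, not yet.
  Pia: 3 of 5 neighbours ≥ 3, votes yes.
Round 6 — no new yes votes; cascade stops.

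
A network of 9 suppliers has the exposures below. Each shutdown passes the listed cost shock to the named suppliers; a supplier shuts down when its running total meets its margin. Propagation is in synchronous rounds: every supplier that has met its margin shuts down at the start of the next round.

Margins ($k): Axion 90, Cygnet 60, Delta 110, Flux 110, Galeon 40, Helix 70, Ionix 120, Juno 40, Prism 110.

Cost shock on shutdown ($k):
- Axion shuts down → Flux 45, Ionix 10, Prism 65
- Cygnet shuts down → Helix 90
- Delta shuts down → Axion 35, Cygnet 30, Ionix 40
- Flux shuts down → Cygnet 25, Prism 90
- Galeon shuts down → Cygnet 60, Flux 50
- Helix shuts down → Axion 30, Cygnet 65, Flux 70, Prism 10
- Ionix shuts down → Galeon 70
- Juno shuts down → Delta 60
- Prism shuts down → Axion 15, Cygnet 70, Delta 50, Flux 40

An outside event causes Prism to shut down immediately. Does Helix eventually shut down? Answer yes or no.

yes

Round 1 — Prism shuts down (initial).
  Axion: +15 → 15 < 90
  Cygnet: +70 → 70 ≥ 60
  Delta: +50 → 50 < 110
  Flux: +40 → 40 < 110
Round 2 — Cygnet shuts down.
  Helix: +90 → 90 ≥ 70
Round 3 — Helix shuts down.
  Axion: +30 → 45 < 90
  Flux: +70 → 110 ≥ 110
Round 4 — Flux shuts down.
No further shutdowns.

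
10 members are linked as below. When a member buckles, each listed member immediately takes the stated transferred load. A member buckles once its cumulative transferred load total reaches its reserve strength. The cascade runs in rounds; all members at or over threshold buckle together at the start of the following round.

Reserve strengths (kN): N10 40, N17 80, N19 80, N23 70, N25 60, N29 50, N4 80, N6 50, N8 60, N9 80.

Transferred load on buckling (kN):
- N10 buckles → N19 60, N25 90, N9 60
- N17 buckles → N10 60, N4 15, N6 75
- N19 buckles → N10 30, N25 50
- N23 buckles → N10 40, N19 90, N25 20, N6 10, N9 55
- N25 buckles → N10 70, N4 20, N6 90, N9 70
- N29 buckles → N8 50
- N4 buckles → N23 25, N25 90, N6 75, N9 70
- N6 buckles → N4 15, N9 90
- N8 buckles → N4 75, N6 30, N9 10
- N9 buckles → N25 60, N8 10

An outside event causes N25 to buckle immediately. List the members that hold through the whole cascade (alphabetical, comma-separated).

N17, N19, N23, N29, N4, N8

Round 1 — N25 buckles (initial).
  N10: +70 → 70 ≥ 40
  N4: +20 → 20 < 80
  N6: +90 → 90 ≥ 50
  N9: +70 → 70 < 80
Round 2 — N10, N6 buckle.
  N19: +60 → 60 < 80
  N4: +15 → 35 < 80
  N9: +60+90 → 220 ≥ 80
Round 3 — N9 buckles.
  N8: +10 → 10 < 60
No further bucklings.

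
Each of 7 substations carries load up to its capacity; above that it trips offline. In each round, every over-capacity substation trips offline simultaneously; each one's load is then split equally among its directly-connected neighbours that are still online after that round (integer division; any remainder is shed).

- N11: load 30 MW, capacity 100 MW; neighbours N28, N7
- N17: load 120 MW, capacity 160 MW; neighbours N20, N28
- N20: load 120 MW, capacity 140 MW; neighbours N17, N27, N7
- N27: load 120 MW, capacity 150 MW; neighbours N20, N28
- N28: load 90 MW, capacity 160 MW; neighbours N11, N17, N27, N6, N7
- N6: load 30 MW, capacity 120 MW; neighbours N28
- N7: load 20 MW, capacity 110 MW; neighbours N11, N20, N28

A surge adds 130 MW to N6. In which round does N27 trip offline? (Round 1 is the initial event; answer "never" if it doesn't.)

3

Round 1 — N6 at 160 > 120. N6 trips offline.
  N6 sheds 160 MW to N28: 160 each.
    N28: 90+160 = 250 > 160
Round 2 — N28 trips offline.
  N28 sheds 250 MW to N11, N17, N27, N7: 62 each (2 lost).
    N11: 30+62 = 92 ≤ 100
    N17: 120+62 = 182 > 160
    N27: 120+62 = 182 > 150
    N7: 20+62 = 82 ≤ 110
Round 3 — N17, N27 trip offline.
  N17 sheds 182 MW to N20: 182 each.
    N20: 120+182 = 302 > 140
  N27 sheds 182 MW to N20: 182 each.
    N20: 302+182 = 484 > 140
Round 4 — N20 trips offline.
  N20 sheds 484 MW to N7: 484 each.
    N7: 82+484 = 566 > 110
Round 5 — N7 trips offline.
  N7 sheds 566 MW to N11: 566 each.
    N11: 92+566 = 658 > 100
Round 6 — N11 trips offline.
  N11 sheds 658 MW: no online neighbours, lost.
No further trips.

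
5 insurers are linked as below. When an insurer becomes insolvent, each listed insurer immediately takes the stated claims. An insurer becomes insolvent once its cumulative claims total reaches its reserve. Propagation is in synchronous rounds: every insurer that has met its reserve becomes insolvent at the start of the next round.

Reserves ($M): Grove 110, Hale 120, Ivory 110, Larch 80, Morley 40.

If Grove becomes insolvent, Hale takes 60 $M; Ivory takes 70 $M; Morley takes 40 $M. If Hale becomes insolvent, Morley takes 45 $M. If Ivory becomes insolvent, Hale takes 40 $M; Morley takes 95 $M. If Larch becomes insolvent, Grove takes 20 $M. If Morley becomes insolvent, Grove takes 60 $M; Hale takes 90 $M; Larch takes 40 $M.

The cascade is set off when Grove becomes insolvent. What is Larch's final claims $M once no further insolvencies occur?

40

Round 1 — Grove becomes insolvent (initial).
  Hale: +60 → 60 < 120
  Ivory: +70 → 70 < 110
  Morley: +40 → 40 ≥ 40
Round 2 — Morley becomes insolvent.
  Hale: +90 → 150 ≥ 120
  Larch: +40 → 40 < 80
Round 3 — Hale becomes insolvent.
No further insolvencies.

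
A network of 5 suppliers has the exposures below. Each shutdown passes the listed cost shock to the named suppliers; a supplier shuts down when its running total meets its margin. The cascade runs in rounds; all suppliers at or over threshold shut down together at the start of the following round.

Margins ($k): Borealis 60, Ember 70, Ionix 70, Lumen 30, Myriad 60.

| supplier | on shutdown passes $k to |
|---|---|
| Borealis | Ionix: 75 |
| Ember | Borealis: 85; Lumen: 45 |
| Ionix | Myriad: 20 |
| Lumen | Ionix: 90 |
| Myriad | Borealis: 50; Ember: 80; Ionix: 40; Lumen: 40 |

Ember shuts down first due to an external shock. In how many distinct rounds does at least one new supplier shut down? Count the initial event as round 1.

3

Round 1 — Ember shuts down (initial).
  Borealis: +85 → 85 ≥ 60
  Lumen: +45 → 45 ≥ 30
Round 2 — Borealis, Lumen shut down.
  Ionix: +75+90 → 165 ≥ 70
Round 3 — Ionix shuts down.
  Myriad: +20 → 20 < 60
No further shutdowns.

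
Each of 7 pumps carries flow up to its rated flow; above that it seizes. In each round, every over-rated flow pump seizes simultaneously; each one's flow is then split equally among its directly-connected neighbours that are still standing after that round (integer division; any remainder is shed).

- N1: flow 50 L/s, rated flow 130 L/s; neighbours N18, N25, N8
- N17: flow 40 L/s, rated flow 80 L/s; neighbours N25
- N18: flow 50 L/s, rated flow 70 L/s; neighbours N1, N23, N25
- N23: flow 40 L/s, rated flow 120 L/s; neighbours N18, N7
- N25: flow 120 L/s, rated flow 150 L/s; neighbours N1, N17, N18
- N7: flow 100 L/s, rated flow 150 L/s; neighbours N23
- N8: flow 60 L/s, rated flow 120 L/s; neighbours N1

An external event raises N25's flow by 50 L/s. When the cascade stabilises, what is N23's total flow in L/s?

Round 1 — N25 at 170 > 150. N25 seizes.
  N25 sheds 170 L/s to N1, N17, N18: 56 each (2 lost).
    N1: 50+56 = 106 ≤ 130
    N17: 40+56 = 96 > 80
    N18: 50+56 = 106 > 70
Round 2 — N17, N18 seize.
  N17 sheds 96 L/s: no online neighbours, lost.
  N18 sheds 106 L/s to N1, N23: 53 each.
    N1: 106+53 = 159 > 130
    N23: 40+53 = 93 ≤ 120
Round 3 — N1 seizes.
  N1 sheds 159 L/s to N8: 159 each.
    N8: 60+159 = 219 > 120
Round 4 — N8 seizes.
  N8 sheds 219 L/s: no online neighbours, lost.
No further seizures.

93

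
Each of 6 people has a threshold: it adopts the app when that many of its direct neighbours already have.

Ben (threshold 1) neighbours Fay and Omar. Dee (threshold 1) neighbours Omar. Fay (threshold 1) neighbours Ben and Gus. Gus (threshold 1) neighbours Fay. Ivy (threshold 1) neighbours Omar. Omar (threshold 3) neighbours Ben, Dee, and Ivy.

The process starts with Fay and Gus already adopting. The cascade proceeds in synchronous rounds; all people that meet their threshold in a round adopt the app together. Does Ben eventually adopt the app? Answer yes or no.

Round 1 — Fay, Gus adopt the app (initial).
Round 2 — checking thresholds:
  Ben: 1 of 2 neighbours ≥ 1, adopts the app.
Round 3 — no new adoptions; cascade stops.

yes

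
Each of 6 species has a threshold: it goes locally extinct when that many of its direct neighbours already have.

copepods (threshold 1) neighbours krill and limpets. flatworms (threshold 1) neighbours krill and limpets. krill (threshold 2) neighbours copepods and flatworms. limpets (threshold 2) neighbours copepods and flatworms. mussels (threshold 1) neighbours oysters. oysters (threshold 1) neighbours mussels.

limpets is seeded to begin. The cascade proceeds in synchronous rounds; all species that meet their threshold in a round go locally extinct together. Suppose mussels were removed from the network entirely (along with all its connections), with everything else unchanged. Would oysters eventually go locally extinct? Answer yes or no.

With mussels removed:
Round 1 — limpets goes locally extinct (initial).
Round 2 — checking thresholds:
  copepods: 1 of 2 neighbours ≥ 1, goes locally extinct.
  flatworms: 1 of 2 neighbours ≥ 1, goes locally extinct.
Round 3 — checking thresholds:
  krill: 2 of 2 neighbours ≥ 2, goes locally extinct.
Round 4 — no new extinctions; cascade stops.

no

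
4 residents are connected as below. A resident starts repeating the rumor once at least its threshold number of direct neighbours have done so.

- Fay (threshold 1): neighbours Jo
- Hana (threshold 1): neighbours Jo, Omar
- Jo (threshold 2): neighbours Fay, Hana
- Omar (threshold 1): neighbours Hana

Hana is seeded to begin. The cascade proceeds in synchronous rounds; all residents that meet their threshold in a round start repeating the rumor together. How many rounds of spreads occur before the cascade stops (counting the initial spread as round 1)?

Round 1 — Hana starts repeating the rumor (initial).
Round 2 — checking thresholds:
  Jo: 1 of 2 neighbours < 2, not yet.
  Omar: 1 of 1 neighbours ≥ 1, starts repeating the rumor.
Round 3 — no new spreads; cascade stops.

2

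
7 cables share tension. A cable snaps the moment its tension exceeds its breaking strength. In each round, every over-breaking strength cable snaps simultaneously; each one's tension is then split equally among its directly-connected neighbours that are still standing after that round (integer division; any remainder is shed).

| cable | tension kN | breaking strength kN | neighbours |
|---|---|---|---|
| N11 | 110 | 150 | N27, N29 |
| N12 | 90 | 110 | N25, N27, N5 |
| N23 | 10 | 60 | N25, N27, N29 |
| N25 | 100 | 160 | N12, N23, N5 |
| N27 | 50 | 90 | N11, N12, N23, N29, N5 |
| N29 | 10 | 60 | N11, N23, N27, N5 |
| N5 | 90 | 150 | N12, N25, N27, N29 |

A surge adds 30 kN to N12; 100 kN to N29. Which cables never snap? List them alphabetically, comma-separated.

none

Round 1 — N12 at 120 > 110; N29 at 110 > 60. N12, N29 snap.
  N12 sheds 120 kN to N25, N27, N5: 40 each.
    N25: 100+40 = 140 ≤ 160
    N27: 50+40 = 90 ≤ 90
    N5: 90+40 = 130 ≤ 150
  N29 sheds 110 kN to N11, N23, N27, N5: 27 each (2 lost).
    N11: 110+27 = 137 ≤ 150
    N23: 10+27 = 37 ≤ 60
    N27: 90+27 = 117 > 90
    N5: 130+27 = 157 > 150
Round 2 — N27, N5 snap.
  N27 sheds 117 kN to N11, N23: 58 each (1 lost).
    N11: 137+58 = 195 > 150
    N23: 37+58 = 95 > 60
  N5 sheds 157 kN to N25: 157 each.
    N25: 140+157 = 297 > 160
Round 3 — N11, N23, N25 snap.
  N11 sheds 195 kN: no online neighbours, lost.
  N23 sheds 95 kN: no online neighbours, lost.
  N25 sheds 297 kN: no online neighbours, lost.
No further breaks.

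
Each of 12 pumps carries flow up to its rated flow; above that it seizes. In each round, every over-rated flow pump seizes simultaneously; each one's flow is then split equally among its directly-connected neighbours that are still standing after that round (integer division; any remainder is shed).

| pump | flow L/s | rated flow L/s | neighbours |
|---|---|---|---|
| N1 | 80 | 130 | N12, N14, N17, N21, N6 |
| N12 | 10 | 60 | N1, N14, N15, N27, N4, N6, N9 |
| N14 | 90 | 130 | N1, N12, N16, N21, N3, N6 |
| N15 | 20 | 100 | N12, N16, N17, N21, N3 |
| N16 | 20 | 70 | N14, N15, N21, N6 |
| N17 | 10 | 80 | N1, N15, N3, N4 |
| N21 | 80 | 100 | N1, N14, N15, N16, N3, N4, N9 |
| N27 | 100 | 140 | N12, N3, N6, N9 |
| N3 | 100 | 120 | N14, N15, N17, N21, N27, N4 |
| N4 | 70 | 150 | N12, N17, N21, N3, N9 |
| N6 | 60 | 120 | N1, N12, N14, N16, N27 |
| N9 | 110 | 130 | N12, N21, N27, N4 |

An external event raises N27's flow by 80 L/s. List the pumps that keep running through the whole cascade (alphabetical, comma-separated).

none

Round 1 — N27 at 180 > 140. N27 seizes.
  N27 sheds 180 L/s to N12, N3, N6, N9: 45 each.
    N12: 10+45 = 55 ≤ 60
    N3: 100+45 = 145 > 120
    N6: 60+45 = 105 ≤ 120
    N9: 110+45 = 155 > 130
Round 2 — N3, N9 seize.
  N3 sheds 145 L/s to N14, N15, N17, N21, N4: 29 each.
    N14: 90+29 = 119 ≤ 130
    N15: 20+29 = 49 ≤ 100
    N17: 10+29 = 39 ≤ 80
    N21: 80+29 = 109 > 100
    N4: 70+29 = 99 ≤ 150
  N9 sheds 155 L/s to N12, N21, N4: 51 each (2 lost).
    N12: 55+51 = 106 > 60
    N21: 109+51 = 160 > 100
    N4: 99+51 = 150 ≤ 150
Round 3 — N12, N21 seize.
  N12 sheds 106 L/s to N1, N14, N15, N4, N6: 21 each (1 lost).
    N1: 80+21 = 101 ≤ 130
    N14: 119+21 = 140 > 130
    N15: 49+21 = 70 ≤ 100
    N4: 150+21 = 171 > 150
    N6: 105+21 = 126 > 120
  N21 sheds 160 L/s to N1, N14, N15, N16, N4: 32 each.
    N1: 101+32 = 133 > 130
    N14: 140+32 = 172 > 130
    N15: 70+32 = 102 > 100
    N16: 20+32 = 52 ≤ 70
    N4: 171+32 = 203 > 150
Round 4 — N1, N14, N15, N4, N6 seize.
  N1 sheds 133 L/s to N17: 133 each.
    N17: 39+133 = 172 > 80
  N14 sheds 172 L/s to N16: 172 each.
    N16: 52+172 = 224 > 70
  N15 sheds 102 L/s to N16, N17: 51 each.
    N16: 224+51 = 275 > 70
    N17: 172+51 = 223 > 80
  N4 sheds 203 L/s to N17: 203 each.
    N17: 223+203 = 426 > 80
  N6 sheds 126 L/s to N16: 126 each.
    N16: 275+126 = 401 > 70
Round 5 — N16, N17 seize.
  N16 sheds 401 L/s: no online neighbours, lost.
  N17 sheds 426 L/s: no online neighbours, lost.
No further seizures.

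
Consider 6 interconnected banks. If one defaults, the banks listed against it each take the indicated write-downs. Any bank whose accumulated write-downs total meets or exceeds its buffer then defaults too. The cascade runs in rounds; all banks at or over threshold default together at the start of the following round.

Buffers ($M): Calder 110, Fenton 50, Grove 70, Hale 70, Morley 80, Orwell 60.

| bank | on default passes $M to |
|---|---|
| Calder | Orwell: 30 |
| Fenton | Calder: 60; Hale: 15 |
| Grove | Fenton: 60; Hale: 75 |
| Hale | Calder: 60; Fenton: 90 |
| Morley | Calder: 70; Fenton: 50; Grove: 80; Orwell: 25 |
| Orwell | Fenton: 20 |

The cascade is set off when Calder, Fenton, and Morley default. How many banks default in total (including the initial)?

Round 1 — Calder, Fenton, Morley default (initial).
  Grove: +80 → 80 ≥ 70
  Hale: +15 → 15 < 70
  Orwell: +30+25 → 55 < 60
Round 2 — Grove defaults.
  Hale: +75 → 90 ≥ 70
Round 3 — Hale defaults.
No further defaults.

5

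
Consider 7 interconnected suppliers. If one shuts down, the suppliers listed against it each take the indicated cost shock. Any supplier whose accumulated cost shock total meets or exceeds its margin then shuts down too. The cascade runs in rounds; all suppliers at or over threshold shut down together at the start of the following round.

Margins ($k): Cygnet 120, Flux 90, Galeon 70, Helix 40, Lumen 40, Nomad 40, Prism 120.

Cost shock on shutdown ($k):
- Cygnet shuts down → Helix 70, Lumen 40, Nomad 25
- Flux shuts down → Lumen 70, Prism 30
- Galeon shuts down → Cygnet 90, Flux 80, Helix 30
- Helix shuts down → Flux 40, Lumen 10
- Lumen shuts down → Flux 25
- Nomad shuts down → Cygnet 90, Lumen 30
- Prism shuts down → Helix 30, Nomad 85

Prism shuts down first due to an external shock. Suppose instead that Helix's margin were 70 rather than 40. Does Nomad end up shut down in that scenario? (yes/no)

With Helix's margin at 70:
Round 1 — Prism shuts down (initial).
  Helix: +30 → 30 < 70
  Nomad: +85 → 85 ≥ 40
Round 2 — Nomad shuts down.
  Cygnet: +90 → 90 < 120
  Lumen: +30 → 30 < 40
No further shutdowns.

yes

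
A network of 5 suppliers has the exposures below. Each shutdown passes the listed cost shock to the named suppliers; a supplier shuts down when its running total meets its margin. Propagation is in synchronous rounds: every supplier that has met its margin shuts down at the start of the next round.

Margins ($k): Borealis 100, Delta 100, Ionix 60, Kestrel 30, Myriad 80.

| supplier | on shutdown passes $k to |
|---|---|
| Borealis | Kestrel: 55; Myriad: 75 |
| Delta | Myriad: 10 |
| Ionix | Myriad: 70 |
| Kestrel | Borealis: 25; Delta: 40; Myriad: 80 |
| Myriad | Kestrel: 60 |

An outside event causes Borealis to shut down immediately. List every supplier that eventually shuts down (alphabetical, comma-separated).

Round 1 — Borealis shuts down (initial).
  Kestrel: +55 → 55 ≥ 30
  Myriad: +75 → 75 < 80
Round 2 — Kestrel shuts down.
  Delta: +40 → 40 < 100
  Myriad: +80 → 155 ≥ 80
Round 3 — Myriad shuts down.
No further shutdowns.

Borealis, Kestrel, Myriad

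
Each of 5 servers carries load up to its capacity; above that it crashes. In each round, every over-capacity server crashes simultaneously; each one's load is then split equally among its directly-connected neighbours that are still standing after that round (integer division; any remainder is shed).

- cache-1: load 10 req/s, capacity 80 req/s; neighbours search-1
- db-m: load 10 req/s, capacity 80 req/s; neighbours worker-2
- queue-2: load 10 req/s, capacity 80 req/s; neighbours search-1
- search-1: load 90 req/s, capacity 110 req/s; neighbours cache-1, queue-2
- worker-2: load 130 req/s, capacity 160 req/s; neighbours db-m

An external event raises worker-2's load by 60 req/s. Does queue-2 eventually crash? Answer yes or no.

no

Round 1 — worker-2 at 190 > 160. worker-2 crashes.
  worker-2 sheds 190 req/s to db-m: 190 each.
    db-m: 10+190 = 200 > 80
Round 2 — db-m crashes.
  db-m sheds 200 req/s: no online neighbours, lost.
No further crashes.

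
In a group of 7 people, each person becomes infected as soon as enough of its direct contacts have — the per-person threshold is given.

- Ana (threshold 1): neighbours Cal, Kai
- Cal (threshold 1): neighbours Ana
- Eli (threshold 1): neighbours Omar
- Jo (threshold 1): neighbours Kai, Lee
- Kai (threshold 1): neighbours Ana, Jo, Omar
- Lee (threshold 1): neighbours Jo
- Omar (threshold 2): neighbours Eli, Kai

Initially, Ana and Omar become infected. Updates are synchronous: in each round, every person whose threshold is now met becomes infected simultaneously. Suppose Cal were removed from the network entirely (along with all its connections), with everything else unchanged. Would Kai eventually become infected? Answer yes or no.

With Cal removed:
Round 1 — Ana, Omar become infected (initial).
Round 2 — checking thresholds:
  Eli: 1 of 1 neighbours ≥ 1, becomes infected.
  Kai: 2 of 3 neighbours ≥ 1, becomes infected.
Round 3 — checking thresholds:
  Jo: 1 of 2 neighbours ≥ 1, becomes infected.
Round 4 — checking thresholds:
  Lee: 1 of 1 neighbours ≥ 1, becomes infected.
Round 5 — no new infections; cascade stops.

yes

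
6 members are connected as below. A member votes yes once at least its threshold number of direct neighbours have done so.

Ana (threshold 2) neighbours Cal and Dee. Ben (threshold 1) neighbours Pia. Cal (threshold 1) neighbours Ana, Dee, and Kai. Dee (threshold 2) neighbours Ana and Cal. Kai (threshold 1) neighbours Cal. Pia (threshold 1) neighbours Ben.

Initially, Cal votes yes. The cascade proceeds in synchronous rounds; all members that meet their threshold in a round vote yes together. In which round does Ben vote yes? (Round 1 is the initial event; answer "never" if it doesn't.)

Round 1 — Cal votes yes (initial).
Round 2 — checking thresholds:
  Ana: 1 of 2 neighbours < 2, not yet.
  Dee: 1 of 2 neighbours < 2, not yet.
  Kai: 1 of 1 neighbours ≥ 1, votes yes.
Round 3 — no new yes votes; cascade stops.

never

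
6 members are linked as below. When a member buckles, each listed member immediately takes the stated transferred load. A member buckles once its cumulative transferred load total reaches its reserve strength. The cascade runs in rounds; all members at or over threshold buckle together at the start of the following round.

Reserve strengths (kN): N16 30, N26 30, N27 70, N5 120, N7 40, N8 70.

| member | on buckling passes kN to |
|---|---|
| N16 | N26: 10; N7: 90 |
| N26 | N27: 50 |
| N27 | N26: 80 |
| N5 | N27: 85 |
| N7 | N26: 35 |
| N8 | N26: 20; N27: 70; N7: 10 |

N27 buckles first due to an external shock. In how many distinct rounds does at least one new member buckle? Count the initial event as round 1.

2

Round 1 — N27 buckles (initial).
  N26: +80 → 80 ≥ 30
Round 2 — N26 buckles.
No further bucklings.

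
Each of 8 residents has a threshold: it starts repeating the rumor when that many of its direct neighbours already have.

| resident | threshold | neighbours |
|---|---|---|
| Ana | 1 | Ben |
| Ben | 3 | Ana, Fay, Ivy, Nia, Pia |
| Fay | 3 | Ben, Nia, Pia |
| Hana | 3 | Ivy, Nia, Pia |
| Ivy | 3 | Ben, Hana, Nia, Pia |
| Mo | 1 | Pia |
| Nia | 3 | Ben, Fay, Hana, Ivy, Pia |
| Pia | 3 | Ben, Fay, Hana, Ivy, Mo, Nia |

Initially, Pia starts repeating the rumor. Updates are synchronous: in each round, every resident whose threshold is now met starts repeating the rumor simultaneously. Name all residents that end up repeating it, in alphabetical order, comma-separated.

Mo, Pia

Round 1 — Pia starts repeating the rumor (initial).
Round 2 — checking thresholds:
  Ben: 1 of 5 neighbours < 3, not yet.
  Fay: 1 of 3 neighbours < 3, not yet.
  Hana: 1 of 3 neighbours < 3, not yet.
  Ivy: 1 of 4 neighbours < 3, not yet.
  Mo: 1 of 1 neighbours ≥ 1, starts repeating the rumor.
  Nia: 1 of 5 neighbours < 3, not yet.
Round 3 — no new spreads; cascade stops.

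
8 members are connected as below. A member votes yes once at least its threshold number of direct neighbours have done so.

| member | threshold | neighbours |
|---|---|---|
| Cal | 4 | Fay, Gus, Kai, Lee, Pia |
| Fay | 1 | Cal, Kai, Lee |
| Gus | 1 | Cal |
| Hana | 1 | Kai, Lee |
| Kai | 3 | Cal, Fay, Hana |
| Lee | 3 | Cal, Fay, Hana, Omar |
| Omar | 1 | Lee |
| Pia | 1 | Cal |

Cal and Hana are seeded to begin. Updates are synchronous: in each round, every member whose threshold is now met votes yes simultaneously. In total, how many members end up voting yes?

8

Round 1 — Cal, Hana vote yes (initial).
Round 2 — checking thresholds:
  Fay: 1 of 3 neighbours ≥ 1, votes yes.
  Gus: 1 of 1 neighbours ≥ 1, votes yes.
  Kai: 2 of 3 neighbours < 3, holds.
  Lee: 2 of 4 neighbours < 3, holds.
  Pia: 1 of 1 neighbours ≥ 1, votes yes.
Round 3 — checking thresholds:
  Kai: 3 of 3 neighbours ≥ 3, votes yes.
  Lee: 3 of 4 neighbours ≥ 3, votes yes.
Round 4 — checking thresholds:
  Omar: 1 of 1 neighbours ≥ 1, votes yes.
Round 5 — no new yes votes; cascade stops.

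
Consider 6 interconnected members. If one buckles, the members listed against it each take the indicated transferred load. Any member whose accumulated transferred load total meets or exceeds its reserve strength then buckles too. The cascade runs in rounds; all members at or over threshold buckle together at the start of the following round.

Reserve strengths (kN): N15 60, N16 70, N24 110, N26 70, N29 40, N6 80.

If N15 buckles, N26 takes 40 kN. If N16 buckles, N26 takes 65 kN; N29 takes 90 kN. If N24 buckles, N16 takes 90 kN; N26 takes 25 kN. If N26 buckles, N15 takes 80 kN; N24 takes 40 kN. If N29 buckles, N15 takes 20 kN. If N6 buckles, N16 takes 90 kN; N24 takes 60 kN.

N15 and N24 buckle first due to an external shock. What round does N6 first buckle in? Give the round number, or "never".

Round 1 — N15, N24 buckle (initial).
  N16: +90 → 90 ≥ 70
  N26: +40+25 → 65 < 70
Round 2 — N16 buckles.
  N26: +65 → 130 ≥ 70
  N29: +90 → 90 ≥ 40
Round 3 — N26, N29 buckle.
No further bucklings.

never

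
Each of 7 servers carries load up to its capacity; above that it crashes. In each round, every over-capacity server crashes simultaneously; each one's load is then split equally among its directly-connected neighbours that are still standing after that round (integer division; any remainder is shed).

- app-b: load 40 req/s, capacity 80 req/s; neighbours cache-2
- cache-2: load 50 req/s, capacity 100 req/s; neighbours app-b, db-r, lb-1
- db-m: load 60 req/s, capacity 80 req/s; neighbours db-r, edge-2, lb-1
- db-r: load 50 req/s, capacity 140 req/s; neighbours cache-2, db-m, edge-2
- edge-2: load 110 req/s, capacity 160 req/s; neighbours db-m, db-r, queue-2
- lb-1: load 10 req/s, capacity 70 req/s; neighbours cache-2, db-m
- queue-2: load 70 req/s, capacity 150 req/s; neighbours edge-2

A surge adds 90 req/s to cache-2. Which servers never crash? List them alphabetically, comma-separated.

Round 1 — cache-2 at 140 > 100. cache-2 crashes.
  cache-2 sheds 140 req/s to app-b, db-r, lb-1: 46 each (2 lost).
    app-b: 40+46 = 86 > 80
    db-r: 50+46 = 96 ≤ 140
    lb-1: 10+46 = 56 ≤ 70
Round 2 — app-b crashes.
  app-b sheds 86 req/s: no online neighbours, lost.
No further crashes.

db-m, db-r, edge-2, lb-1, queue-2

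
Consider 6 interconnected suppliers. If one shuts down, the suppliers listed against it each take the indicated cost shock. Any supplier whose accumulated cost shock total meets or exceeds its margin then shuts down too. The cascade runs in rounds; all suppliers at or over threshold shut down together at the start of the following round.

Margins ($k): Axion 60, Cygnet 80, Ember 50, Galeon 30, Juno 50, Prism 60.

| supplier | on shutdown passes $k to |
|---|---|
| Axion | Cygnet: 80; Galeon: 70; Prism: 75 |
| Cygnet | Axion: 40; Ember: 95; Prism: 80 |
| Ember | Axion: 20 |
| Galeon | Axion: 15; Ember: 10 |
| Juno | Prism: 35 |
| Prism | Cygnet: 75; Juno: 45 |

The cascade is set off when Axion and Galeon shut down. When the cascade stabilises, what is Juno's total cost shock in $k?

Round 1 — Axion, Galeon shut down (initial).
  Cygnet: +80 → 80 ≥ 80
  Ember: +10 → 10 < 50
  Prism: +75 → 75 ≥ 60
Round 2 — Cygnet, Prism shut down.
  Ember: +95 → 105 ≥ 50
  Juno: +45 → 45 < 50
Round 3 — Ember shuts down.
No further shutdowns.

45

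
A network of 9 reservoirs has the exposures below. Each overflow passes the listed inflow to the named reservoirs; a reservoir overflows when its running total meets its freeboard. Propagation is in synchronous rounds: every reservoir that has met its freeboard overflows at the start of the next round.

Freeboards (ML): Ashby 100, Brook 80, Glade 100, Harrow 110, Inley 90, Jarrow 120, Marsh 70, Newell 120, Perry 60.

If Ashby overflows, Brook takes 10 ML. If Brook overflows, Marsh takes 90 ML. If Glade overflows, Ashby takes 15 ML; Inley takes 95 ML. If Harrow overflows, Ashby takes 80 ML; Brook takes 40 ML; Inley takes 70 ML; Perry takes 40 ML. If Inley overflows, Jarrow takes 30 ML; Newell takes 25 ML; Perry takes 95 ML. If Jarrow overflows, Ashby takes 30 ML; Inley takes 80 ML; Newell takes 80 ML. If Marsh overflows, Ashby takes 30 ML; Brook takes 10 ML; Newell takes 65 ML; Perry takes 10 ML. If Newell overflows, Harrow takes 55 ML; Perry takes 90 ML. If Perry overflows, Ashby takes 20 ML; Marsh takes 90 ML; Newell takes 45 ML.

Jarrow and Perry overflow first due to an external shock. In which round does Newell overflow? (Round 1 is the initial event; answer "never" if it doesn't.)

Round 1 — Jarrow, Perry overflow (initial).
  Ashby: +30+20 → 50 < 100
  Inley: +80 → 80 < 90
  Marsh: +90 → 90 ≥ 70
  Newell: +80+45 → 125 ≥ 120
Round 2 — Marsh, Newell overflow.
  Ashby: +30 → 80 < 100
  Brook: +10 → 10 < 80
  Harrow: +55 → 55 < 110
No further overflows.

2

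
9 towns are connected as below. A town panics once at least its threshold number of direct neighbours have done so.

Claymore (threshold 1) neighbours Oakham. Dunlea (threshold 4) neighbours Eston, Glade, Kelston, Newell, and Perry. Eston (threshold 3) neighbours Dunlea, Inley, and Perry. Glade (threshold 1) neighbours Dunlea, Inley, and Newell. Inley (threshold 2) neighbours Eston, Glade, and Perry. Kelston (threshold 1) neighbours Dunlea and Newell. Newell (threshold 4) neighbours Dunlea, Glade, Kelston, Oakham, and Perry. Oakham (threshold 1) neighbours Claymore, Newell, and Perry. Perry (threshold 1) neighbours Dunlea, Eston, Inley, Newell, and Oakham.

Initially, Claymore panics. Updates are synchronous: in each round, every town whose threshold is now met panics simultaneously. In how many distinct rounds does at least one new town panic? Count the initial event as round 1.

Round 1 — Claymore panics (initial).
Round 2 — checking thresholds:
  Oakham: 1 of 3 neighbours ≥ 1, panics.
Round 3 — checking thresholds:
  Newell: 1 of 5 neighbours < 4, not yet.
  Perry: 1 of 5 neighbours ≥ 1, panics.
Round 4 — no new panics; cascade stops.

3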